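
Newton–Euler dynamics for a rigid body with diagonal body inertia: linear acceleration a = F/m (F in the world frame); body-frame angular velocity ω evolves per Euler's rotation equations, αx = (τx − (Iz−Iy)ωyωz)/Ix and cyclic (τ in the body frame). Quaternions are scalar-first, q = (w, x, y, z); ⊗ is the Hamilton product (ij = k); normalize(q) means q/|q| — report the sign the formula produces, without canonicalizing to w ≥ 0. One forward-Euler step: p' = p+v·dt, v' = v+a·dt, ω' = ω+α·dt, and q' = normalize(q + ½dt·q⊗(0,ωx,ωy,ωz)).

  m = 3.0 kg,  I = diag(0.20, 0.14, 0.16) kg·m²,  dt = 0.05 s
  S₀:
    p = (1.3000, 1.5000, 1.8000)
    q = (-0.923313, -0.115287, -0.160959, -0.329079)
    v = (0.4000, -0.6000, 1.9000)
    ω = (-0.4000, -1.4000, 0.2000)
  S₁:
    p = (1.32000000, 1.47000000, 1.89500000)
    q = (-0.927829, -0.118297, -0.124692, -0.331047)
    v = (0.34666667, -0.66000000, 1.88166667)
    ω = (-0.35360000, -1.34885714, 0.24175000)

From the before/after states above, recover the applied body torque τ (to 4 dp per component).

τ = (0.1800, 0.1400, 0.1000)

ω₁ − ω₀ = (0.04640000, 0.05114286, 0.04175000)
precession coupling = (-0.0056, -0.0032, -0.0336)
I·α + gyro = (0.1800, 0.1400, 0.1000)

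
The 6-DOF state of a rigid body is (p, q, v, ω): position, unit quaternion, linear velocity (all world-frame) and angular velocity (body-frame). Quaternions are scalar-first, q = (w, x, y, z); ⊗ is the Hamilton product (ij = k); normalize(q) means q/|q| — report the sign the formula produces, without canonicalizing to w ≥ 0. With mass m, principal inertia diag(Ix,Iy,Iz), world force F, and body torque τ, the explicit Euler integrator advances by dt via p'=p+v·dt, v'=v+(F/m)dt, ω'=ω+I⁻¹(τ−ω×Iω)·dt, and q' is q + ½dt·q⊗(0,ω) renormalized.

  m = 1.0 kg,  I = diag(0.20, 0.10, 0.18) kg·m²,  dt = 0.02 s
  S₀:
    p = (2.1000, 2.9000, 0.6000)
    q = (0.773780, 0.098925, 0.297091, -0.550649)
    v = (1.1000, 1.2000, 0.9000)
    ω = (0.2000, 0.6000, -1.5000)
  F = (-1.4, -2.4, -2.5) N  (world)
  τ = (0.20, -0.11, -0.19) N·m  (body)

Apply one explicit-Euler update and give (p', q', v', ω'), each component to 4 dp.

p + v·dt = (2.1220, 2.9240, 0.6180)
v' = v + a·dt = (1.0720, 1.1520, 0.8500)
ω×(Iω) gyroscopic = (-0.0720, -0.0060, -0.0120)
α = I⁻¹(τ − ω×Iω) = (1.3600, -1.0400, -0.9889)
new body rate ω' = (0.2272, 0.5792, -1.5198)
2q̇ = q⊗(0,ω) = (-1.0240131, 0.0395089, 0.5025257, -1.1607332)
updated quaternion q' = (0.7634, 0.0993, 0.3021, -0.5622)

p' = (2.1220, 2.9240, 0.6180)
q' = (0.7634, 0.0993, 0.3021, -0.5622)
v' = (1.0720, 1.1520, 0.8500)
ω' = (0.2272, 0.5792, -1.5198)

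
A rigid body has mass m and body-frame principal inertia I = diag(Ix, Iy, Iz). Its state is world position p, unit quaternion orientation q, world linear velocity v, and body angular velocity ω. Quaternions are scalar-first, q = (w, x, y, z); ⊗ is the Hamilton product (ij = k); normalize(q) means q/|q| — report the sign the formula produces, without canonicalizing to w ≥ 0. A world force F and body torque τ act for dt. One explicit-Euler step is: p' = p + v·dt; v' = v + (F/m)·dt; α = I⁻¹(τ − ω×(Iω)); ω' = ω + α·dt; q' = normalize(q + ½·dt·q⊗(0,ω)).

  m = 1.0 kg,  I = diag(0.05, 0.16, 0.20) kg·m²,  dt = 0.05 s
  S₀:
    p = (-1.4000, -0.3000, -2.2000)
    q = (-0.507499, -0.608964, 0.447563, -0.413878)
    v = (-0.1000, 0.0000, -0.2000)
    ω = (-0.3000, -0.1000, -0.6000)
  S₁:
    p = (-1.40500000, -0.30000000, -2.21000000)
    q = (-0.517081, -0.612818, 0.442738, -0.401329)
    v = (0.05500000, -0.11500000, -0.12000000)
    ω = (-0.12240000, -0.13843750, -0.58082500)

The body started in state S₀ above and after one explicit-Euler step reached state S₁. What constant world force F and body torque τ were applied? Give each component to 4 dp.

Δv = v₁−v₀ = (0.15500000, -0.11500000, 0.08000000)
applied force F = (3.1000, -2.3000, 1.6000)
Δω = ω₁−ω₀ = (0.17760000, -0.03843750, 0.01917500)
ω₀×(Iω₀) = (0.0024, -0.0270, 0.0033)
applied torque τ = (0.1800, -0.1500, 0.0800)

F = (3.1000, -2.3000, 1.6000)
τ = (0.1800, -0.1500, 0.0800)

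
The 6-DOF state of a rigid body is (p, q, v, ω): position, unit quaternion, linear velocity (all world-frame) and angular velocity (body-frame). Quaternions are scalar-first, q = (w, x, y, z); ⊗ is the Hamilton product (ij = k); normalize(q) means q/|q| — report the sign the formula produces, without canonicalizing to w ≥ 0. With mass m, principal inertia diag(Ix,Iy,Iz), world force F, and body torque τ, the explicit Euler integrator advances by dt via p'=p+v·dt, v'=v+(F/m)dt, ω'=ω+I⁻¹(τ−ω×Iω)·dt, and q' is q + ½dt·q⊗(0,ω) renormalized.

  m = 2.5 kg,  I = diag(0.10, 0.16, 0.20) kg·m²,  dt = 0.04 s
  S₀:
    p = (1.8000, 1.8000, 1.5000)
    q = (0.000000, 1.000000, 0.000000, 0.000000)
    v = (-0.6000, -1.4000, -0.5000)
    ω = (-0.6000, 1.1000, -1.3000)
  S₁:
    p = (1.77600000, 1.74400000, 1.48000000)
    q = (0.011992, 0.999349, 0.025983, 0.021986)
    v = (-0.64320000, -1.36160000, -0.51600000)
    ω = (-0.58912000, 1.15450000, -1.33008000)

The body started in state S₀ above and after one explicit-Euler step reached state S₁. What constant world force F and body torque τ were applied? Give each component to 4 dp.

F = (-2.7000, 2.4000, -1.0000)
τ = (-0.0300, 0.1400, -0.1900)

ω₁ − ω₀ = (0.01088000, 0.05450000, -0.03008000)
τ = I·(Δω/dt) + ω₀×(Iω₀) = (-0.0300, 0.1400, -0.1900)
v₁ − v₀ = (-0.04320000, 0.03840000, -0.01600000)
F = m·Δv/dt = (-2.7000, 2.4000, -1.0000)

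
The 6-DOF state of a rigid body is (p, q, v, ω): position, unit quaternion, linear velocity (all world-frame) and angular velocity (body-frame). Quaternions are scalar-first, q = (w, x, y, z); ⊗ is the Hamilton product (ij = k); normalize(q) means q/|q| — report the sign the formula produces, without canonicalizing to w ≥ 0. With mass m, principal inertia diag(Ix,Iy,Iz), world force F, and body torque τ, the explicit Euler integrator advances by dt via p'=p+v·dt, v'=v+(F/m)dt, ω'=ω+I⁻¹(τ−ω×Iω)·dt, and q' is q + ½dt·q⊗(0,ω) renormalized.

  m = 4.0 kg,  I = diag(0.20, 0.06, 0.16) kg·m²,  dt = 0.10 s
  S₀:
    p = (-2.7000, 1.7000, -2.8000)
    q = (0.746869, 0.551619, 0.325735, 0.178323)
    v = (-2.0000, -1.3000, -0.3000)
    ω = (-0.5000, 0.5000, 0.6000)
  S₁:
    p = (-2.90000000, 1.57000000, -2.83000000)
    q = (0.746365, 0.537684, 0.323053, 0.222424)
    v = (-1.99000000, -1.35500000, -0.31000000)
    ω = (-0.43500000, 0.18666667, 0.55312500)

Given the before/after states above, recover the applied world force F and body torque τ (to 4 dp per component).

v₁ − v₀ = (0.01000000, -0.05500000, -0.01000000)
m·(v₁−v₀)/dt = (0.4000, -2.2000, -0.4000)
rate change Δω = (0.06500000, -0.31333333, -0.04687500)
gyro term ω₀×Iω₀ = (0.0300, -0.0120, 0.0350)
I·α + gyro = (0.1600, -0.2000, -0.0400)

F = (0.4000, -2.2000, -0.4000)
τ = (0.1600, -0.2000, -0.0400)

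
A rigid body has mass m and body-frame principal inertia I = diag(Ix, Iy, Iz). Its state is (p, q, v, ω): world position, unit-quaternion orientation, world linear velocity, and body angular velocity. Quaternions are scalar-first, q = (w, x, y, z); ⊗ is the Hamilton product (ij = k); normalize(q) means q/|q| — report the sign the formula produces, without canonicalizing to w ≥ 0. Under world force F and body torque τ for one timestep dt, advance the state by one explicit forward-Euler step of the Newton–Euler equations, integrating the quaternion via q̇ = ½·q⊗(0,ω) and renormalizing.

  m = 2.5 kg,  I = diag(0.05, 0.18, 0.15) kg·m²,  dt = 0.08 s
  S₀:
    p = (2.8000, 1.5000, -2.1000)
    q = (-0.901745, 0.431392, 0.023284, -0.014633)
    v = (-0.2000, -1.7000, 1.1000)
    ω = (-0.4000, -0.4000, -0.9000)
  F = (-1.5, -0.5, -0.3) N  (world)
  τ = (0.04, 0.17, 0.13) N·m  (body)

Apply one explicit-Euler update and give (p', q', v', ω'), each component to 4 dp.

p + v·dt = (2.7840, 1.3640, -2.0120)
v + (F/m)dt = (-0.2480, -1.7160, 1.0904)
angular accel α = (1.0160, 1.1444, 0.7280)
new body rate ω' = (-0.3187, -0.3084, -0.8418)
Hamilton product q⊗(0,ω) = (0.1687007, 0.3338892, 0.7548040, 0.6483273)
updated quaternion q' = (-0.8942, 0.4443, 0.0534, 0.0113)

p' = (2.7840, 1.3640, -2.0120)
q' = (-0.8942, 0.4443, 0.0534, 0.0113)
v' = (-0.2480, -1.7160, 1.0904)
ω' = (-0.3187, -0.3084, -0.8418)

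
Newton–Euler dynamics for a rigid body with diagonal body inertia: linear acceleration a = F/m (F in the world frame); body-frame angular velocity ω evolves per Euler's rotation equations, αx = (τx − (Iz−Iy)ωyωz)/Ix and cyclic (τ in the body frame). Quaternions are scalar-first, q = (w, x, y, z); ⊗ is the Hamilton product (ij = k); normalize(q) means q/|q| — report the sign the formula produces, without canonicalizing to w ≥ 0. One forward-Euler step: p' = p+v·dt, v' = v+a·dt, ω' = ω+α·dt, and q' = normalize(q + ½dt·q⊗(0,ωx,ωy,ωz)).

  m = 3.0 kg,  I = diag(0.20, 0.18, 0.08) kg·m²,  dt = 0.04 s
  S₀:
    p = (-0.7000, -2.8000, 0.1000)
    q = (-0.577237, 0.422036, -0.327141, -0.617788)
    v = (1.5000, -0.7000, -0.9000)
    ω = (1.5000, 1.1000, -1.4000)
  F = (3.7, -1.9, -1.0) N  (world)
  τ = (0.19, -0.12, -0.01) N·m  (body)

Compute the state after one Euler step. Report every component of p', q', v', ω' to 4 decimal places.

p' = p + v·dt = (-0.6400, -2.8280, 0.0640)
new velocity v' = (1.5493, -0.7253, -0.9133)
precession coupling ω×(Iω) = (0.1540, -0.2520, -0.0330)
(τ − ω×Iω)/I = (0.1800, 0.7333, 0.2875)
ω' = ω + α·dt = (1.5072, 1.1293, -1.3885)
q⊗(0,ω) = (-1.1381021, 0.2717087, -0.9707923, 1.7630829)
q + ½dt·q⊗(0,ω), renormalized = (-0.5993, 0.4270, -0.3462, -0.5819)

p' = (-0.6400, -2.8280, 0.0640)
q' = (-0.5993, 0.4270, -0.3462, -0.5819)
v' = (1.5493, -0.7253, -0.9133)
ω' = (1.5072, 1.1293, -1.3885)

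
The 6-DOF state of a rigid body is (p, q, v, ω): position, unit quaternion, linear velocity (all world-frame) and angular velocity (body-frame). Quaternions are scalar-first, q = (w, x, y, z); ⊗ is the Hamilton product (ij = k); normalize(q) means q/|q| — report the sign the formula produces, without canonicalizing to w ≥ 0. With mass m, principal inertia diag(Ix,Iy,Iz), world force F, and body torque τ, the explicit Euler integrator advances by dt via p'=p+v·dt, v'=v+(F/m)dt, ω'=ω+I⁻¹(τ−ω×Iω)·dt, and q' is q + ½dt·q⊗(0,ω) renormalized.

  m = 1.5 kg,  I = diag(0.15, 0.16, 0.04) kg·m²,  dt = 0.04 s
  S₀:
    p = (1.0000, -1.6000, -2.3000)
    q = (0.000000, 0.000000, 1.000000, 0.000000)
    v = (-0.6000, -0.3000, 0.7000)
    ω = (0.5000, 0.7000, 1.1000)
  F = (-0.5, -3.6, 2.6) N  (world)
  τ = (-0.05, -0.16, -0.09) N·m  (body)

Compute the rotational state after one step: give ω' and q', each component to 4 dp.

ω' = (0.5113, 0.6449, 1.0065)
q' = (-0.0140, 0.0220, 0.9996, -0.0100)

ω×(Iω) gyroscopic = (-0.0924, 0.0605, 0.0035)
angular accel α = (0.2827, -1.3781, -2.3375)
ω' = ω + α·dt = (0.5113, 0.6449, 1.0065)
2q̇ = q⊗(0,ω) = (-0.7000000, 1.1000000, 0.0000000, -0.5000000)
q' = normalize(q + ½dt·q⊗(0,ω)) = (-0.0140, 0.0220, 0.9996, -0.0100)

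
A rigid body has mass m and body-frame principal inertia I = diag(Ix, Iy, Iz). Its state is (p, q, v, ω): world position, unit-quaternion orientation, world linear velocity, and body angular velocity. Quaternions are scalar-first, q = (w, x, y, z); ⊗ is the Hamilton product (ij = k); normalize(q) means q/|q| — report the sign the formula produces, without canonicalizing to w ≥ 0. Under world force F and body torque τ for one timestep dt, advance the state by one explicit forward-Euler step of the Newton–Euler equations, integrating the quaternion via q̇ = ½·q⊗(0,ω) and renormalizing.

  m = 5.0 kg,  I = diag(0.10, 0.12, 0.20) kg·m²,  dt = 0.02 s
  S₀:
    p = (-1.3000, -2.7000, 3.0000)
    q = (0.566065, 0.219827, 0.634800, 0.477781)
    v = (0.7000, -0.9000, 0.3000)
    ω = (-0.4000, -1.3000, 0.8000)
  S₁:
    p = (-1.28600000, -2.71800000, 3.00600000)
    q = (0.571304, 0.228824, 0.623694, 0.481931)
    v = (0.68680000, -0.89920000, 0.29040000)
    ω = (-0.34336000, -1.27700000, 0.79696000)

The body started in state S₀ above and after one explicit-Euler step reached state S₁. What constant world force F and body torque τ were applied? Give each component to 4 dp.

F = (-3.3000, 0.2000, -2.4000)
τ = (0.2000, 0.1700, -0.0200)

v₁ − v₀ = (-0.01320000, 0.00080000, -0.00960000)
F = m·Δv/dt = (-3.3000, 0.2000, -2.4000)
rate change Δω = (0.05664000, 0.02300000, -0.00304000)
precession coupling = (-0.0832, 0.0320, 0.0104)
τ = I·(Δω/dt) + ω₀×(Iω₀) = (0.2000, 0.1700, -0.0200)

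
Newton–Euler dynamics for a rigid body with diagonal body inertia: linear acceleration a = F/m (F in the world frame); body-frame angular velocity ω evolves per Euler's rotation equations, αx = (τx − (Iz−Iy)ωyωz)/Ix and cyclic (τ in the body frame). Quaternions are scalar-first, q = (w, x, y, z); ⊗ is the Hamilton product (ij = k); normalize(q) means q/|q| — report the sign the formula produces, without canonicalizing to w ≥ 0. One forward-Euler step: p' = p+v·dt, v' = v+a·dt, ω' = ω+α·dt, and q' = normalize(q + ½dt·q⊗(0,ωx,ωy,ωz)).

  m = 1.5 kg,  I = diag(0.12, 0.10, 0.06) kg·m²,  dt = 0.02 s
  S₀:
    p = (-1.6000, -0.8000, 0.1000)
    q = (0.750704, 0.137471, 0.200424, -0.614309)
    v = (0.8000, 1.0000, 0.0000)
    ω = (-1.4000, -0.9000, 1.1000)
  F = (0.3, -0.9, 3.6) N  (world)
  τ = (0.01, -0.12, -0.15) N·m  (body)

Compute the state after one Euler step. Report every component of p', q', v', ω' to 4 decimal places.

precession coupling ω×(Iω) = (0.0396, -0.0924, -0.0252)
angular accel α = (-0.2467, -0.2760, -2.0800)
new body rate ω' = (-1.4049, -0.9055, 1.0584)
q⊗(0,ω) = (1.0485809, -1.3833973, 0.0331809, 0.9826441)
updated quaternion q' = (0.7610, 0.1236, 0.2007, -0.6044)
p + v·dt = (-1.5840, -0.7800, 0.1000)
new velocity v' = (0.8040, 0.9880, 0.0480)

p' = (-1.5840, -0.7800, 0.1000)
q' = (0.7610, 0.1236, 0.2007, -0.6044)
v' = (0.8040, 0.9880, 0.0480)
ω' = (-1.4049, -0.9055, 1.0584)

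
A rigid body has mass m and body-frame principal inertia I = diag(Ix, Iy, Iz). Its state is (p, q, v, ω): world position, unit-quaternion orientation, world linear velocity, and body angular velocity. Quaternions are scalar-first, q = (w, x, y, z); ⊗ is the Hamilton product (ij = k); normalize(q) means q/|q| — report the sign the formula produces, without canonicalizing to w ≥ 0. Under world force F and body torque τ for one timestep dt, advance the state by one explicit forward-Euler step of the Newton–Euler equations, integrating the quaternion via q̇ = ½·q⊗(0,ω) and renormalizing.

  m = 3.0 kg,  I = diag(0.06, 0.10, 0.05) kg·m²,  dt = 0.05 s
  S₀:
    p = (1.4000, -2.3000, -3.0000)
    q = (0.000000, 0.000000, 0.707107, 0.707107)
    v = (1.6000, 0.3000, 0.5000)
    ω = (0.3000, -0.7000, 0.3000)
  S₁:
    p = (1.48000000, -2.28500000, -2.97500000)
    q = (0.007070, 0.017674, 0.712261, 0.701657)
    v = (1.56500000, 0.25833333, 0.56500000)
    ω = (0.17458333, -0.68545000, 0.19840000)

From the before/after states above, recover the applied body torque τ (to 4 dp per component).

τ = (-0.1400, 0.0300, -0.1100)

ω₁ − ω₀ = (-0.12541667, 0.01455000, -0.10160000)
precession coupling = (0.0105, 0.0009, -0.0084)
I·α + gyro = (-0.1400, 0.0300, -0.1100)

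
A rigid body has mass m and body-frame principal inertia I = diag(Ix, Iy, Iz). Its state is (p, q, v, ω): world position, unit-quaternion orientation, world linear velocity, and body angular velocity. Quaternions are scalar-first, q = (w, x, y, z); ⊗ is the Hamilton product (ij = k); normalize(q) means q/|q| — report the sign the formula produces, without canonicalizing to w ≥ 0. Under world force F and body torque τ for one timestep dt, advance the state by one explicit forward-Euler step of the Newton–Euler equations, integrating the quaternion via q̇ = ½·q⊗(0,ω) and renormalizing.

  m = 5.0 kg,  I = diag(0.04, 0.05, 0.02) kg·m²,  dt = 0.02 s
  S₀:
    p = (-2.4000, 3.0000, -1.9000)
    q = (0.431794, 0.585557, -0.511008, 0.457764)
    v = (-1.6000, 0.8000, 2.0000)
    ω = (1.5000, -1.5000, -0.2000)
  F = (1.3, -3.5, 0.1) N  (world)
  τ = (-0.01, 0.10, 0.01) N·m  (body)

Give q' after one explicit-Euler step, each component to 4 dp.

Hamilton product q⊗(0,ω) = (-1.5532947, 1.4365386, 0.1560664, -0.1981823)
q' = normalize(q + ½dt·q⊗(0,ω)) = (0.4162, 0.5998, -0.5093, 0.4557)

q' = (0.4162, 0.5998, -0.5093, 0.4557)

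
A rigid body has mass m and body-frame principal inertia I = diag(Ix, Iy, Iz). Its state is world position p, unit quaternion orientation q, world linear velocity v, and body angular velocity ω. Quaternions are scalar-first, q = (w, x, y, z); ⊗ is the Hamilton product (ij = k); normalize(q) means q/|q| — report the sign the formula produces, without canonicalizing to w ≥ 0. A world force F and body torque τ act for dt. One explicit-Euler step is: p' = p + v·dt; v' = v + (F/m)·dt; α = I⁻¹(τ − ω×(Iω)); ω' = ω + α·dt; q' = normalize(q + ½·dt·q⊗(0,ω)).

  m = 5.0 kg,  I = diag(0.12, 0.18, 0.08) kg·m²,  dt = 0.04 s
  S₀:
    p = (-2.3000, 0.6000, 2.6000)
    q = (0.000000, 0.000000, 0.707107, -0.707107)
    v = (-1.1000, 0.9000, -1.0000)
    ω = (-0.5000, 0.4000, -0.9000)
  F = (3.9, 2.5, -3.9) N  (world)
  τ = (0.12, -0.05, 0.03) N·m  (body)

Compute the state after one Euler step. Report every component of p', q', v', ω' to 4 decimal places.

p' = (-2.3440, 0.6360, 2.5600)
q' = (-0.0184, -0.0071, 0.7140, -0.6999)
v' = (-1.0688, 0.9200, -1.0312)
ω' = (-0.4720, 0.3849, -0.8790)

a = (0.7800, 0.5000, -0.7800)
new position p' = (-2.3440, 0.6360, 2.5600)
v' = v + a·dt = (-1.0688, 0.9200, -1.0312)
angular accel α = (0.7000, -0.3778, 0.5250)
ω' = ω + α·dt = (-0.4720, 0.3849, -0.8790)
Hamilton product q⊗(0,ω) = (-0.9192391, -0.3535535, 0.3535535, 0.3535535)
q + ½dt·q⊗(0,ω), renormalized = (-0.0184, -0.0071, 0.7140, -0.6999)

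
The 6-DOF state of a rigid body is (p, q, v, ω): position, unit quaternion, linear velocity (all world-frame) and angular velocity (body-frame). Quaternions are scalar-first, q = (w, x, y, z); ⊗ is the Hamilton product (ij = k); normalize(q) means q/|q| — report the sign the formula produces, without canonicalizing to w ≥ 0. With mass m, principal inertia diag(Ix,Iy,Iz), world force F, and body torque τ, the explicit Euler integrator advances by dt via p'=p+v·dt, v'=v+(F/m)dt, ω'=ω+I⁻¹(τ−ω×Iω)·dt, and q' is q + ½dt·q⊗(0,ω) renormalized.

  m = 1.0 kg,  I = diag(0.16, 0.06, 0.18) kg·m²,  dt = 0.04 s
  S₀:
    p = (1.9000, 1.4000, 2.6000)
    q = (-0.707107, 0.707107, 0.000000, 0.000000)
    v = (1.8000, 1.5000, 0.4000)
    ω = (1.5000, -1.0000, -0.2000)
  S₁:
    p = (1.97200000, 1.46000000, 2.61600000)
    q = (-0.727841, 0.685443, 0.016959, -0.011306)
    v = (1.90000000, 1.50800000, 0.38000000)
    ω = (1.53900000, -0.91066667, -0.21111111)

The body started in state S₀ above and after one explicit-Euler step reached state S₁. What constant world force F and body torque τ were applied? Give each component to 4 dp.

Δv = v₁−v₀ = (0.10000000, 0.00800000, -0.02000000)
applied force F = (2.5000, 0.2000, -0.5000)
rate change Δω = (0.03900000, 0.08933333, -0.01111111)
τ = I·(Δω/dt) + ω₀×(Iω₀) = (0.1800, 0.1400, 0.1000)

F = (2.5000, 0.2000, -0.5000)
τ = (0.1800, 0.1400, 0.1000)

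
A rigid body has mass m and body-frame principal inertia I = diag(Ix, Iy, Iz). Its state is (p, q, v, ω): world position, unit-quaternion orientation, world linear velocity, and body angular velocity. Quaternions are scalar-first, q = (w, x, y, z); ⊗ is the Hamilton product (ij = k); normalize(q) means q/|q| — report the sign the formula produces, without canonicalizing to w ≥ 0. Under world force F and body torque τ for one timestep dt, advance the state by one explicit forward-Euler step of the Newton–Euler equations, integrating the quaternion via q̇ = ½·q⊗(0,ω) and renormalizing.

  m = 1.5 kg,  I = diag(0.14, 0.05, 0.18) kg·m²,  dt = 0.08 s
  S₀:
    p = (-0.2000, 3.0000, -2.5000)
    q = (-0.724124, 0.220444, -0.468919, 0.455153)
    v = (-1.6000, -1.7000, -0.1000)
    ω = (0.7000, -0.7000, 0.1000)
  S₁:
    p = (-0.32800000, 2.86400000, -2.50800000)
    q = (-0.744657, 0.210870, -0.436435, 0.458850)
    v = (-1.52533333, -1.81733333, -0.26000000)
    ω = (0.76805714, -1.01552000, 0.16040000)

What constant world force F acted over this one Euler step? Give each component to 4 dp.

F = (1.4000, -2.2000, -3.0000)

v₁ − v₀ = (0.07466667, -0.11733333, -0.16000000)
F = m·Δv/dt = (1.4000, -2.2000, -3.0000)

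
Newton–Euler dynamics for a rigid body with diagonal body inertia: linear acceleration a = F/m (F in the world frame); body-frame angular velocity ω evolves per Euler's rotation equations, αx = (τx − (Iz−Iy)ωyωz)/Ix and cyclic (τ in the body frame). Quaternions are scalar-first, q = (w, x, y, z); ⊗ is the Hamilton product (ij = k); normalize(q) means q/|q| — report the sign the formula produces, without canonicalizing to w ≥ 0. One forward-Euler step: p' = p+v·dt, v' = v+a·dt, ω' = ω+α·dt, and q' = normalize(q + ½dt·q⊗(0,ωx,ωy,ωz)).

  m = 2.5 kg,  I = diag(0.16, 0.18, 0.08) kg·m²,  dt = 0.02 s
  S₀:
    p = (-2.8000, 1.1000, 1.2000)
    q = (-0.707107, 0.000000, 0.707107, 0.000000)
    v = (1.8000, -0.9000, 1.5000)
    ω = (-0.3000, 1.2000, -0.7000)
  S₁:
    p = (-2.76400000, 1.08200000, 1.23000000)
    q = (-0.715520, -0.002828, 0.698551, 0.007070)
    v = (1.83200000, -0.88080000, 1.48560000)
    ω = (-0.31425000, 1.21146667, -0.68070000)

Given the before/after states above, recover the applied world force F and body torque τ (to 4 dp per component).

rate change Δω = (-0.01425000, 0.01146667, 0.01930000)
τ = I·(Δω/dt) + ω₀×(Iω₀) = (-0.0300, 0.1200, 0.0700)
velocity change Δv = (0.03200000, 0.01920000, -0.01440000)
F = m·Δv/dt = (4.0000, 2.4000, -1.8000)

F = (4.0000, 2.4000, -1.8000)
τ = (-0.0300, 0.1200, 0.0700)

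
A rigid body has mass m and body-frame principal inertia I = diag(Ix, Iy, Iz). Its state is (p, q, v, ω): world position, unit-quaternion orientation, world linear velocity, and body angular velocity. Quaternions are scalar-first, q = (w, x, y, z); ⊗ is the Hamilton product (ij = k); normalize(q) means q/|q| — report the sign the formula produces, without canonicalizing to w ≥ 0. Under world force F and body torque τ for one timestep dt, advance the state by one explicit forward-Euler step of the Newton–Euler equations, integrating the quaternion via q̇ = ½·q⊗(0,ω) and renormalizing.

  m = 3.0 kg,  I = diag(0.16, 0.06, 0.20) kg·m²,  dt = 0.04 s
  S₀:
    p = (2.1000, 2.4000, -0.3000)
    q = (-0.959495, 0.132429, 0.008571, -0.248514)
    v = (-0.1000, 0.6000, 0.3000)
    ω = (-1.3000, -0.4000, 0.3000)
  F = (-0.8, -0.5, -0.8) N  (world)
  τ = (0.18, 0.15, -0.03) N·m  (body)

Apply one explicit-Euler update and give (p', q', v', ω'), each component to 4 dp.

p' = p + v·dt = (2.0960, 2.4240, -0.2880)
v + (F/m)dt = (-0.1107, 0.5933, 0.2893)
gyro term ω×Iω = (-0.0168, 0.0156, -0.0520)
α = I⁻¹(τ − ω×Iω) = (1.2300, 2.2400, 0.1100)
ω + α·dt = (-1.2508, -0.3104, 0.3044)
Hamilton product q⊗(0,ω) = (0.2501403, 1.1505092, 0.6671375, -0.3296778)
q + ½dt·q⊗(0,ω), renormalized = (-0.9541, 0.1554, 0.0219, -0.2550)

p' = (2.0960, 2.4240, -0.2880)
q' = (-0.9541, 0.1554, 0.0219, -0.2550)
v' = (-0.1107, 0.5933, 0.2893)
ω' = (-1.2508, -0.3104, 0.3044)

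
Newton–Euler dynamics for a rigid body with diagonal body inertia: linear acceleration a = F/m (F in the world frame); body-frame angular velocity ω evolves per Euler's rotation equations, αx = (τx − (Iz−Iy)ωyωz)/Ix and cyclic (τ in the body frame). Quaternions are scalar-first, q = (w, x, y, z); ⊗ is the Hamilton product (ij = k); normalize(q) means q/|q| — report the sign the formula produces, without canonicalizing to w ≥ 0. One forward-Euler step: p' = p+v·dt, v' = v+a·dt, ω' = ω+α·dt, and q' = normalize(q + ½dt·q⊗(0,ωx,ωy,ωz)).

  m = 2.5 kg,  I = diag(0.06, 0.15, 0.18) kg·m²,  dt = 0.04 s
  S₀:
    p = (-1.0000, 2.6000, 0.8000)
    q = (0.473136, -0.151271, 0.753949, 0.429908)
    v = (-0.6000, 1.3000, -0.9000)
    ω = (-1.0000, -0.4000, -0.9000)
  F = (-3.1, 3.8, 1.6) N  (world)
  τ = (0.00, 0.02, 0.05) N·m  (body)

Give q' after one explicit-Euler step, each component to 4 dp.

2q̇ = q⊗(0,ω) = (0.5372258, -0.9797269, -0.7553063, 0.3886350)
updated quaternion q' = (0.4837, -0.1708, 0.7386, 0.4375)

q' = (0.4837, -0.1708, 0.7386, 0.4375)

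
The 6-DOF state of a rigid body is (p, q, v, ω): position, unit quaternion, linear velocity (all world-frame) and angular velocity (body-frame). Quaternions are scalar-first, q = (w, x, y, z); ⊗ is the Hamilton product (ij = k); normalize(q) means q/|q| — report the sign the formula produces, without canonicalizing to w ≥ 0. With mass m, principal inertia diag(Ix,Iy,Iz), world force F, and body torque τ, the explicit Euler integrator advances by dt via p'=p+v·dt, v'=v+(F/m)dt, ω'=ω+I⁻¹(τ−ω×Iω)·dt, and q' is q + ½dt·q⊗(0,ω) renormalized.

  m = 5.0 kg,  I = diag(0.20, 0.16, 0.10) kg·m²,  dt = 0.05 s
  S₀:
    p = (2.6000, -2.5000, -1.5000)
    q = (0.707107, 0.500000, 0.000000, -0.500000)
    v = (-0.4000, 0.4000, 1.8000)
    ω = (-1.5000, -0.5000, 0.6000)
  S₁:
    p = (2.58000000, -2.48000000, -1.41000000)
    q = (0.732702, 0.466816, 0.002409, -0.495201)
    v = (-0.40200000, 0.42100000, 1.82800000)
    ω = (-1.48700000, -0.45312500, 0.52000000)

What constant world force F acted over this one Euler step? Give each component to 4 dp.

F = (-0.2000, 2.1000, 2.8000)

Δv = v₁−v₀ = (-0.00200000, 0.02100000, 0.02800000)
applied force F = (-0.2000, 2.1000, 2.8000)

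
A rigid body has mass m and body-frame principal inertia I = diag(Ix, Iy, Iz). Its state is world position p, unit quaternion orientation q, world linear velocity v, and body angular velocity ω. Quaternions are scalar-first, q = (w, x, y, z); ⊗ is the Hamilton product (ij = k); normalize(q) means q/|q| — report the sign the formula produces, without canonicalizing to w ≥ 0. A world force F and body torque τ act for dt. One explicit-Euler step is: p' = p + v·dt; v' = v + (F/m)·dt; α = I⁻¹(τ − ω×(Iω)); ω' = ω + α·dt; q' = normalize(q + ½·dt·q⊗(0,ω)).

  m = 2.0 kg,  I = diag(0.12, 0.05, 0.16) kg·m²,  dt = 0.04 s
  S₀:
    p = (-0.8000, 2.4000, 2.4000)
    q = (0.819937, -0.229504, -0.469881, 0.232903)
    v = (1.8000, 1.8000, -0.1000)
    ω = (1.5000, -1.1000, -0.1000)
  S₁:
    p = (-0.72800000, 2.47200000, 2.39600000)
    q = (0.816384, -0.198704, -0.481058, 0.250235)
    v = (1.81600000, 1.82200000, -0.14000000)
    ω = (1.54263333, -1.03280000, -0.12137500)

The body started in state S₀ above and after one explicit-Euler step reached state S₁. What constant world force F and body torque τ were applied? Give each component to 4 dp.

F = (0.8000, 1.1000, -2.0000)
τ = (0.1400, 0.0900, 0.0300)

ω₁ − ω₀ = (0.04263333, 0.06720000, -0.02137500)
τ = I·(Δω/dt) + ω₀×(Iω₀) = (0.1400, 0.0900, 0.0300)
Δv = v₁−v₀ = (0.01600000, 0.02200000, -0.04000000)
applied force F = (0.8000, 1.1000, -2.0000)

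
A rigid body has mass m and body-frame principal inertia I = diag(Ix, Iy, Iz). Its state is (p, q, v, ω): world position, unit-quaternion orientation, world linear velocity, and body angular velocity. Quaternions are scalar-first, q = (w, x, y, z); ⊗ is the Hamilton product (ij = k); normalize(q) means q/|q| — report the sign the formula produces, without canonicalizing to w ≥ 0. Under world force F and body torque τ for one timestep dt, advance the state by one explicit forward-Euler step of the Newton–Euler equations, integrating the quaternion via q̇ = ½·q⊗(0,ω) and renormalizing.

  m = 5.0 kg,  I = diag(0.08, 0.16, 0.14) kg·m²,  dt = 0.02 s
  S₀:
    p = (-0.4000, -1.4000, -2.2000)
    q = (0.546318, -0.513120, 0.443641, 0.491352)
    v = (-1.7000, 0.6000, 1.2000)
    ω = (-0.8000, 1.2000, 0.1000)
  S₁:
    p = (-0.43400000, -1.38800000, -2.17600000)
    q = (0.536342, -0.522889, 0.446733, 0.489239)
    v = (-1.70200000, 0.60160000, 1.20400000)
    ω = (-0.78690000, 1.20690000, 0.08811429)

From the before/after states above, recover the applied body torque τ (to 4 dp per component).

rate change Δω = (0.01310000, 0.00690000, -0.01188571)
gyro term ω₀×Iω₀ = (-0.0024, 0.0048, -0.0768)
I·α + gyro = (0.0500, 0.0600, -0.1600)

τ = (0.0500, 0.0600, -0.1600)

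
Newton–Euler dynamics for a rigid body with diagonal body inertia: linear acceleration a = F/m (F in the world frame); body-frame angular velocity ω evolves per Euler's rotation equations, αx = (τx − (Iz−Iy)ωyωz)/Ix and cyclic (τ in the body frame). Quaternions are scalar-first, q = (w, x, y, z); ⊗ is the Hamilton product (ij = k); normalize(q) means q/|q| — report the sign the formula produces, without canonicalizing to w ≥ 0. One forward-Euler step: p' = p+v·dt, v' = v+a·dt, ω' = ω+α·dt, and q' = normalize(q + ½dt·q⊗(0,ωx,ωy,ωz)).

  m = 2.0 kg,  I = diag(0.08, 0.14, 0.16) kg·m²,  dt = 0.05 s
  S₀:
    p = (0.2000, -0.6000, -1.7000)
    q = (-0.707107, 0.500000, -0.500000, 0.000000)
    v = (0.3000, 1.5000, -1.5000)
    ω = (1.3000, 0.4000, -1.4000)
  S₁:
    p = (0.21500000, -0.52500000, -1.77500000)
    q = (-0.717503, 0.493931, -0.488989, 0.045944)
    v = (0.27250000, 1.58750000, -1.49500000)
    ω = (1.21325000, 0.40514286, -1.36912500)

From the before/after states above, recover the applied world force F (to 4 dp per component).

v₁ − v₀ = (-0.02750000, 0.08750000, 0.00500000)
applied force F = (-1.1000, 3.5000, 0.2000)

F = (-1.1000, 3.5000, 0.2000)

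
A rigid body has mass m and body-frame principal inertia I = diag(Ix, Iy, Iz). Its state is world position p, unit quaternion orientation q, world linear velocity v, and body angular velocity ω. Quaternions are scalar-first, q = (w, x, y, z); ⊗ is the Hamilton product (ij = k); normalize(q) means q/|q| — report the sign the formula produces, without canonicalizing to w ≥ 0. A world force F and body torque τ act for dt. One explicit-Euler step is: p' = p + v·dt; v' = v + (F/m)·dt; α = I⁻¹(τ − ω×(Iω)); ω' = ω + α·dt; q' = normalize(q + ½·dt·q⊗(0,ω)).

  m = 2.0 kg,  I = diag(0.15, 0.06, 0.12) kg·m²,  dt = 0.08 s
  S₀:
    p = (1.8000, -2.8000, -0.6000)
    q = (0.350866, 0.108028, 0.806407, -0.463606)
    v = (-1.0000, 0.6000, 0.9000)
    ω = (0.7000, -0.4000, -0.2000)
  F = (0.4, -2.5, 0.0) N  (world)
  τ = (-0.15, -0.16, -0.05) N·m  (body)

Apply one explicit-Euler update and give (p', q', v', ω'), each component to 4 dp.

p' = (1.7200, -2.7520, -0.5280)
q' = (0.3568, 0.1039, 0.7882, -0.4905)
v' = (-0.9840, 0.5000, 0.9000)
ω' = (0.6174, -0.6077, -0.2501)

p' = p + v·dt = (1.7200, -2.7520, -0.5280)
v' = v + a·dt = (-0.9840, 0.5000, 0.9000)
gyro term ω×Iω = (0.0048, -0.0042, 0.0252)
α = I⁻¹(τ − ω×Iω) = (-1.0320, -2.5967, -0.6267)
ω' = ω + α·dt = (0.6174, -0.6077, -0.2501)
2q̇ = q⊗(0,ω) = (0.1542220, -0.1011176, -0.4432650, -0.6778693)
updated quaternion q' = (0.3568, 0.1039, 0.7882, -0.4905)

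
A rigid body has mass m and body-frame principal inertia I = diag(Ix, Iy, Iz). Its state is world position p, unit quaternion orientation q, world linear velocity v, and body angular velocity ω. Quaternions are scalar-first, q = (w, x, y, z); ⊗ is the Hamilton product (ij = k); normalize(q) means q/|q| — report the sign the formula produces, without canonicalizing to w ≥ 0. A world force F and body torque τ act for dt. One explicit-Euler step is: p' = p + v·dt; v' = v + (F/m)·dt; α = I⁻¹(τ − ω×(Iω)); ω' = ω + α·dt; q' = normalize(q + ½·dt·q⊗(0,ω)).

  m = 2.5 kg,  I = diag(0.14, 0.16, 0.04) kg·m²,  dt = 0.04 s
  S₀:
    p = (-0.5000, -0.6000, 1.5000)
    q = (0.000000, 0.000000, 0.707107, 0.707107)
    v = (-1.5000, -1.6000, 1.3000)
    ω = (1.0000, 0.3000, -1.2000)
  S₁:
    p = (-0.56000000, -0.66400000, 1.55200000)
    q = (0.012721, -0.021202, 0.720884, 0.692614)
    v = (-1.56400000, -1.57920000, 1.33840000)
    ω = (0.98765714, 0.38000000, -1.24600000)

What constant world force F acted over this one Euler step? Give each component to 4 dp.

v₁ − v₀ = (-0.06400000, 0.02080000, 0.03840000)
applied force F = (-4.0000, 1.3000, 2.4000)

F = (-4.0000, 1.3000, 2.4000)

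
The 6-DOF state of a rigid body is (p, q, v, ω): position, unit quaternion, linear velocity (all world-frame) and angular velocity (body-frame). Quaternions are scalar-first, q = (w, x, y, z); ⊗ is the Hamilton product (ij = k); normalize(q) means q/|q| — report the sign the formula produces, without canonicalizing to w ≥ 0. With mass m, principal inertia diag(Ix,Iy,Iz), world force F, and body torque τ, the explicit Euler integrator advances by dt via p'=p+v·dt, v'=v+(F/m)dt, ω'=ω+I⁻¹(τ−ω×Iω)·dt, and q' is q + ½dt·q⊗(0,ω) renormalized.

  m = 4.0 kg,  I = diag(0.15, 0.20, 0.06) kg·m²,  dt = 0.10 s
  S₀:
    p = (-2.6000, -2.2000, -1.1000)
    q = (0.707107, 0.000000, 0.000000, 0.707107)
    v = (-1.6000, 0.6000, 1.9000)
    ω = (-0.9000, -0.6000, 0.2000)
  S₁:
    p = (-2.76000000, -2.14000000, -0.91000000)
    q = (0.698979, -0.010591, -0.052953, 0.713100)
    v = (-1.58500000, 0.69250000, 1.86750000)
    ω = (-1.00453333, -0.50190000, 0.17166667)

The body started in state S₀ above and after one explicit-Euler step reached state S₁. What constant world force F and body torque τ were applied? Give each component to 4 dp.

F = (0.6000, 3.7000, -1.3000)
τ = (-0.1400, 0.1800, 0.0100)

v₁ − v₀ = (0.01500000, 0.09250000, -0.03250000)
applied force F = (0.6000, 3.7000, -1.3000)
ω₁ − ω₀ = (-0.10453333, 0.09810000, -0.02833333)
τ = I·(Δω/dt) + ω₀×(Iω₀) = (-0.1400, 0.1800, 0.0100)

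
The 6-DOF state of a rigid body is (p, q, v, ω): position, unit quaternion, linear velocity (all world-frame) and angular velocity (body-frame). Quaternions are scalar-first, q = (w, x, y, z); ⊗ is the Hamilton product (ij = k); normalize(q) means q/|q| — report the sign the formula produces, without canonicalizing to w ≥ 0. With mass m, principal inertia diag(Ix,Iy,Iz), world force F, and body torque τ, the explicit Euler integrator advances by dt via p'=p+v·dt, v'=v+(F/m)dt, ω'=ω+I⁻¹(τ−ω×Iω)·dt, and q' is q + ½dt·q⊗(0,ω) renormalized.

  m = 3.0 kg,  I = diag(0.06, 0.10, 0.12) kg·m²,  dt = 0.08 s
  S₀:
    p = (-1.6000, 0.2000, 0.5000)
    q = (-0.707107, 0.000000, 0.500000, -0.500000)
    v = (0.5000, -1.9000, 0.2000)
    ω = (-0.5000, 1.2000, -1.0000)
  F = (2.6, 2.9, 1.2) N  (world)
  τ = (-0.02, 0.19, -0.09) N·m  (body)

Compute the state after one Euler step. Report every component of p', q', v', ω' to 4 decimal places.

p' = (-1.5600, 0.0480, 0.5160)
q' = (-0.7495, 0.0181, 0.4750, -0.4607)
v' = (0.5693, -1.8227, 0.2320)
ω' = (-0.4947, 1.3760, -1.0440)

a = F/m = (0.8667, 0.9667, 0.4000)
p' = p + v·dt = (-1.5600, 0.0480, 0.5160)
v' = v + a·dt = (0.5693, -1.8227, 0.2320)
α = I⁻¹(τ − ω×Iω) = (0.0667, 2.2000, -0.5500)
ω' = ω + α·dt = (-0.4947, 1.3760, -1.0440)
2q̇ = q⊗(0,ω) = (-1.1000000, 0.4535535, -0.5985284, 0.9571070)
q + ½dt·q⊗(0,ω), renormalized = (-0.7495, 0.0181, 0.4750, -0.4607)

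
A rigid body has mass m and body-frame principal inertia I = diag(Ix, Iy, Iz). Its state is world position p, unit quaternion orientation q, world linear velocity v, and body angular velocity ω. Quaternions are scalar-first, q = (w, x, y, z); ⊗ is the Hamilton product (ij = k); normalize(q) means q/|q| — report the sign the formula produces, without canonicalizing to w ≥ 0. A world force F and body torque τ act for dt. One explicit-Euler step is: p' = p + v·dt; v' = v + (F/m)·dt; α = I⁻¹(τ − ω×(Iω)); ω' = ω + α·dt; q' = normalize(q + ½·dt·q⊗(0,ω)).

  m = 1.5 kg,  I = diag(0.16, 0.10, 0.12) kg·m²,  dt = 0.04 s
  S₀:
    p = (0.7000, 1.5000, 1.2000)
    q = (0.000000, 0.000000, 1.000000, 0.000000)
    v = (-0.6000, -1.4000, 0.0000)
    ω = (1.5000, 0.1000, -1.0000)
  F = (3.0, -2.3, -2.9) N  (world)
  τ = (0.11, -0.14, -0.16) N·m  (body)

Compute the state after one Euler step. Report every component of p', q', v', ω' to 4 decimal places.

p' = (0.6760, 1.4440, 1.2000)
q' = (-0.0020, -0.0200, 0.9993, -0.0300)
v' = (-0.5200, -1.4613, -0.0773)
ω' = (1.5280, 0.0680, -1.0503)

gyro term ω×Iω = (-0.0020, -0.0600, -0.0090)
angular accel α = (0.7000, -0.8000, -1.2583)
new body rate ω' = (1.5280, 0.0680, -1.0503)
Hamilton product q⊗(0,ω) = (-0.1000000, -1.0000000, 0.0000000, -1.5000000)
updated quaternion q' = (-0.0020, -0.0200, 0.9993, -0.0300)
linear accel F/m = (2.0000, -1.5333, -1.9333)
new position p' = (0.6760, 1.4440, 1.2000)
v + (F/m)dt = (-0.5200, -1.4613, -0.0773)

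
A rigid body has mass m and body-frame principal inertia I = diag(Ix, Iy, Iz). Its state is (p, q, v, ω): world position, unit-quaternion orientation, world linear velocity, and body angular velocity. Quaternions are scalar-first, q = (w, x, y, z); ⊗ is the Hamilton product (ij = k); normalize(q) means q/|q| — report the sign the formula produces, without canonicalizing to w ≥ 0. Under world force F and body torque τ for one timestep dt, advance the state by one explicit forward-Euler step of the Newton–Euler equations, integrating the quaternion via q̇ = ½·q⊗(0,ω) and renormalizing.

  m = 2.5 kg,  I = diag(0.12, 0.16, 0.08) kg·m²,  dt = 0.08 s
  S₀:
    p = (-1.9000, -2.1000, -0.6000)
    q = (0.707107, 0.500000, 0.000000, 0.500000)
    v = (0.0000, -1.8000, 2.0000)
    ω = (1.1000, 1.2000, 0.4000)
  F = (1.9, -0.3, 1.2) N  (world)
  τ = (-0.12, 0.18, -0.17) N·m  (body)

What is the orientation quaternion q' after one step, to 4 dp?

Hamilton product q⊗(0,ω) = (-0.7500000, 0.1778177, 1.1985284, 0.8828428)
updated quaternion q' = (0.6756, 0.5060, 0.0478, 0.5341)

q' = (0.6756, 0.5060, 0.0478, 0.5341)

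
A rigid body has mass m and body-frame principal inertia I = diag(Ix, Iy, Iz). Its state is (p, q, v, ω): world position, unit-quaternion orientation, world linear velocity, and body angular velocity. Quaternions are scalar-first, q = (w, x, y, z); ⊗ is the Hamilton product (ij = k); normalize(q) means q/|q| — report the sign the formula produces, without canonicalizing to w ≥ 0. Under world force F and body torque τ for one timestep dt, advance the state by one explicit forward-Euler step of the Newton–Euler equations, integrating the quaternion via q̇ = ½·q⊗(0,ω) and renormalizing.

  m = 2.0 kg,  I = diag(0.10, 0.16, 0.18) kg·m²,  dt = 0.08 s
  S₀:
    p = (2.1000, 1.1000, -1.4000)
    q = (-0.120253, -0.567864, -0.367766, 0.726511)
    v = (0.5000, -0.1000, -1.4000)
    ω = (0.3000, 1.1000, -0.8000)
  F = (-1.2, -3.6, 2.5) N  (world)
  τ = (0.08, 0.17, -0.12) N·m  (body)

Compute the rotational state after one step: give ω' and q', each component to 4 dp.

ω' = (0.3781, 1.1754, -0.8621)
q' = (-0.0739, -0.5886, -0.3819, 0.7087)

precession coupling ω×(Iω) = (-0.0176, 0.0192, 0.0198)
α = I⁻¹(τ − ω×Iω) = (0.9760, 0.9425, -0.7767)
ω' = ω + α·dt = (0.3781, 1.1754, -0.8621)
Hamilton product q⊗(0,ω) = (1.1561106, -0.5410252, -0.3686162, -0.4181182)
q' = normalize(q + ½dt·q⊗(0,ω)) = (-0.0739, -0.5886, -0.3819, 0.7087)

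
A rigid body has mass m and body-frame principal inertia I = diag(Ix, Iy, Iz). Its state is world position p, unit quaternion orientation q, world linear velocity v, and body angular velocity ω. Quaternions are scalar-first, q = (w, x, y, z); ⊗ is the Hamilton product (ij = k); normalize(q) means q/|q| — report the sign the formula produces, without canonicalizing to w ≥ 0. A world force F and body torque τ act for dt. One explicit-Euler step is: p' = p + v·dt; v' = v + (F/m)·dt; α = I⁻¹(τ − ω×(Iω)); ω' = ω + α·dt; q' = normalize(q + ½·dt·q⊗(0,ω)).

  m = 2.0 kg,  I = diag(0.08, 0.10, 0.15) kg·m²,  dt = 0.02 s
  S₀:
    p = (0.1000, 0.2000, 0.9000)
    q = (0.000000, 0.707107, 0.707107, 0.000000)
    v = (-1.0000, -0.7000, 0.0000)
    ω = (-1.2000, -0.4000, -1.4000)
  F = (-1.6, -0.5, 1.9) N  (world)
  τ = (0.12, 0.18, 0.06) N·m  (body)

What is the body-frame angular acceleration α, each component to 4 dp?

α = (1.1500, 2.9760, 0.3360)

precession coupling ω×(Iω) = (0.0280, -0.1176, 0.0096)
(τ − ω×Iω)/I = (1.1500, 2.9760, 0.3360)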